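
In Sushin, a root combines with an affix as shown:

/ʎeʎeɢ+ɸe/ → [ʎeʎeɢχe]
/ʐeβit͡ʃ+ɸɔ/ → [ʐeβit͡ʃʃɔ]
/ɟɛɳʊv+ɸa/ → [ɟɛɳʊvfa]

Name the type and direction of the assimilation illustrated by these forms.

progressive place assimilation

The segment that alternates is /ɸ/, which surfaces as [χ] when adjacent to /ɢ/.
/ɸ/ is bilabial while /ɢ/ is uvular; the output [χ] is uvular, matching the trigger — so the feature that spreads is place.
Manner and voice are unchanged, so the assimilation is partial, not total.
The other alternating forms pattern the same way: /ɸ/ → [ʃ] after /t͡ʃ/ (bilabial → postalveolar, matching postalveolar); /ɸ/ → [f] after /v/ (bilabial → labiodental, matching labiodental) — only place changes, and always toward the preceding segment.
The trigger is the preceding segment, so the direction is progressive (perseverative).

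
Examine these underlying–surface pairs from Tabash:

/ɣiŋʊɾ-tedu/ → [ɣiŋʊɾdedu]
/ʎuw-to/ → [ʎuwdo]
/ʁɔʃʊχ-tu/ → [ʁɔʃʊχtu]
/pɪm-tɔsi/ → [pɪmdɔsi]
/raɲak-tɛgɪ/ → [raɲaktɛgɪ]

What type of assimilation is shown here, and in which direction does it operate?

The segment that alternates is /t/, which surfaces as [d] when adjacent to /ɾ/.
The change voiceless → voiced matches the voicing of the preceding /ɾ/, identifying this as voicing assimilation.
Place and manner are unchanged, so the assimilation is partial, not total.
Checking the remaining alternations: /t/ → [d] after /w/ (voiceless → voiced, matching voiced); /t/ → [d] after /m/ (voiceless → voiced, matching voiced) — only voicing changes, and always toward the preceding segment.
Nothing changes in [ʁɔʃʊχtu], [raɲaktɛgɪ]: there the adjacent consonants already agree in voicing (/t/ and /χ/ are both voiceless; /t/ and /k/ are both voiceless), so these forms are consistent with the same rule.
The trigger is the preceding segment, so the direction is progressive (perseverative).

progressive voicing assimilation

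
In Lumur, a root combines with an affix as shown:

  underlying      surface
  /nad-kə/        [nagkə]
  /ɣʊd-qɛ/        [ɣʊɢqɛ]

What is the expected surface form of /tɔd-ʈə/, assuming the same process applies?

[tɔɖʈə]

The data show regressive place assimilation: /d/ → [g] before /k/; /d/ → [ɢ] before /q/. In each pair only place changes, matching the following consonant, while manner and voice stay constant.
/d/ is a voiced alveolar stop. The following trigger /ʈ/ is retroflex, so /d/ must become retroflex as well.
Changing only its place to retroflex gives [ɖ] — the voiced retroflex stop.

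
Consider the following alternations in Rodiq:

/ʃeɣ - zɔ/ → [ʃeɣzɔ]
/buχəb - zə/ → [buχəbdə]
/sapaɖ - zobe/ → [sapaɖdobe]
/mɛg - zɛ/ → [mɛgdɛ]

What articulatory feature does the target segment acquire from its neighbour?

manner

Comparing underlying and surface forms, /z/ → [d] is the alternation; the neighbouring /b/ is constant.
/z/ is a fricative while /b/ is a stop; the output [d] is a stop, matching the trigger — so the feature that spreads is manner.
Checking the remaining alternations: /z/ → [d] after /ɖ/ (fricative → stop, matching a stop); /z/ → [d] after /g/ (fricative → stop, matching a stop) — only manner changes, and always toward the preceding segment.
Nothing changes in [ʃeɣzɔ]: there the adjacent consonants already agree in manner (/z/ and /ɣ/ are both fricatives), so this form is consistent with the same rule.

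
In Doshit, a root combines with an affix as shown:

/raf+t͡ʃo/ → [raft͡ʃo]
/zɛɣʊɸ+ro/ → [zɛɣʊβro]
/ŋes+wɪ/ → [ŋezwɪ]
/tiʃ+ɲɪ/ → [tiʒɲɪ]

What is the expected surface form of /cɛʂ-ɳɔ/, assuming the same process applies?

The data show regressive voicing assimilation: /ɸ/ → [β] before /r/; /s/ → [z] before /w/; /ʃ/ → [ʒ] before /ɲ/. In each pair only voicing changes, matching the following consonant, while place and manner stay constant.
No alternation appears in [raft͡ʃo]: there the adjacent consonants already agree in voicing (/f/ and /t͡ʃ/ are both voiceless), so this form is consistent with the same rule.
The rule targets /ʂ/ (voiceless retroflex fricative), which sits before the trigger /ɳ/ (voiced).
The voiced retroflex fricative is [ʐ], so /ʂ/ → [ʐ].

[cɛʐɳɔ]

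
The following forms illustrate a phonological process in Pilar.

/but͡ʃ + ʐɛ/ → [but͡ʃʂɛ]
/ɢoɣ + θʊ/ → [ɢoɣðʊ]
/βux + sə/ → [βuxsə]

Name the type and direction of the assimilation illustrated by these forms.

Underlying /ʐ/ is realised as [ʂ] next to /t͡ʃ/; /t͡ʃ/ itself does not change.
/ʐ/ is voiced while /t͡ʃ/ is voiceless; the output [ʂ] is voiceless, matching the trigger — so the feature that spreads is voicing.
Place and manner are unchanged, so the assimilation is partial, not total.
The same holds elsewhere in the data: /θ/ → [ð] after /ɣ/ (voiceless → voiced, matching voiced) — only voicing changes, and always toward the preceding segment.
Nothing changes in [βuxsə]: there the adjacent consonants already agree in voicing (/s/ and /x/ are both voiceless), so this form is consistent with the same rule.
Since the segment that changes follows the conditioning segment, the assimilation is progressive.

progressive voicing assimilation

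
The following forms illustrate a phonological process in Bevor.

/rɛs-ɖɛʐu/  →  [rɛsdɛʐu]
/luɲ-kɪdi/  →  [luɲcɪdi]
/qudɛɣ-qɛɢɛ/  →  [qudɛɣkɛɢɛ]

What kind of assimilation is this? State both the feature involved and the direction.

Comparing underlying and surface forms, /ɖ/ → [d] is the alternation; the neighbouring /s/ is constant.
The change retroflex → alveolar matches the place of the preceding /s/, identifying this as place assimilation.
Manner and voice are unchanged, so the assimilation is partial, not total.
Checking the remaining alternations: /k/ → [c] after /ɲ/ (velar → palatal, matching palatal); /q/ → [k] after /ɣ/ (uvular → velar, matching velar) — only place changes, and always toward the preceding segment.
The trigger is the preceding segment, so the direction is progressive (perseverative).

progressive place assimilation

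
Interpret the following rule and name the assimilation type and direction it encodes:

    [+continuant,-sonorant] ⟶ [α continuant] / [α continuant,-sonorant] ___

progressive manner assimilation

The shared variable α links the value of [continuant] on the target to that of the neighbouring obstruent. [continuant] distinguishes stops from fricatives — a manner-of-articulation feature — so this is manner assimilation.
The conditioning segment sits to the left of the focus bar, meaning the trigger precedes the segment that changes — progressive assimilation.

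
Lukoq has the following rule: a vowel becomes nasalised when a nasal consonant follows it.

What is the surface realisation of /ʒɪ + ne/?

The vowel /ɪ/ is adjacent to the following nasal /n/, so it acquires [+nasal] and surfaces as [ɪ̃].

[ʒɪ̃ne]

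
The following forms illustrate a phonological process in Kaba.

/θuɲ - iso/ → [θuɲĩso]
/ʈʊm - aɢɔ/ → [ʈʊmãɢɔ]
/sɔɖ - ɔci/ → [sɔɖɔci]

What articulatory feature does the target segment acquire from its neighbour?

nasality

The vowel /i/ surfaces as nasalised [ĩ] next to the preceding nasal /ɲ/ — it has acquired the [+nasal] feature of its neighbour.
The other form shows the same pattern: /a/ → [ã] after /m/ — each time a vowel is nasalised next to a preceding nasal.
No change occurs in [sɔɖɔci] because the vowel at the boundary is adjacent to an oral consonant, not a nasal (/ɔ/ next to /ɖ/).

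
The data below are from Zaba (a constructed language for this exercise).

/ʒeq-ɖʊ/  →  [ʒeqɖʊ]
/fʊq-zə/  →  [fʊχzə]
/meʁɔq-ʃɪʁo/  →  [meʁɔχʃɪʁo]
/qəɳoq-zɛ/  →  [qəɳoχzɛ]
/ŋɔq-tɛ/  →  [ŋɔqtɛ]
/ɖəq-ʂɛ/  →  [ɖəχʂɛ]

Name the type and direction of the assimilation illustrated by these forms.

Comparing underlying and surface forms, /q/ → [χ] is the alternation; the neighbouring /z/ is constant.
/q/ is a stop while /z/ is a fricative; the output [χ] is a fricative, matching the trigger — so the feature that spreads is manner.
Place and voice are unchanged, so the assimilation is partial, not total.
Checking the remaining alternations: /q/ → [χ] before /ʃ/ (stop → fricative, matching a fricative); /q/ → [χ] before /ʂ/ (stop → fricative, matching a fricative) — only manner changes, and always toward the following segment.
No alternation appears in [ʒeqɖʊ], [ŋɔqtɛ]: there the adjacent consonants already agree in manner (/q/ and /ɖ/ are both stops; /q/ and /t/ are both stops), so these forms are consistent with the same rule.
The trigger is the following segment, so the direction is regressive (anticipatory).

regressive manner assimilation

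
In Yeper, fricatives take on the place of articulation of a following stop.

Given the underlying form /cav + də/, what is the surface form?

[cazdə]

/v/ is a voiced labiodental fricative. The following trigger /d/ is alveolar, so /v/ must become alveolar as well.
The voiced alveolar fricative is [z], so /v/ → [z].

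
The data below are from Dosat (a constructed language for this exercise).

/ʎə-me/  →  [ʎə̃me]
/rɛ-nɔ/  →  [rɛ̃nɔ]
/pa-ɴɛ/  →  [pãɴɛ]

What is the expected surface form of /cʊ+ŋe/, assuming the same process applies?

The data show regressive nasality assimilation (vowel nasalisation): /ə/ → [ə̃] before /m/; /ɛ/ → [ɛ̃] before /n/; /a/ → [ã] before /ɴ/ — a vowel is nasalised by an immediately following nasal consonant.
The vowel /ʊ/ is adjacent to the following nasal /ŋ/, so it acquires [+nasal] and surfaces as [ʊ̃].

[cʊ̃ŋe]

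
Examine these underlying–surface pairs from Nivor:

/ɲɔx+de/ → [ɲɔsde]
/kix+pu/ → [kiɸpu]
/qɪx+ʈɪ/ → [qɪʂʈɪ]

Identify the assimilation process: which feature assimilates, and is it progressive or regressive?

Underlying /x/ is realised as [s] next to /d/; /d/ itself does not change.
The change velar → alveolar matches the place of the following /d/, identifying this as place assimilation.
Manner and voice are unchanged, so the assimilation is partial, not total.
Checking the remaining alternations: /x/ → [ɸ] before /p/ (velar → bilabial, matching bilabial); /x/ → [ʂ] before /ʈ/ (velar → retroflex, matching retroflex) — only place changes, and always toward the following segment.
Since the segment that changes precedes the conditioning segment, the assimilation is regressive.

regressive place assimilation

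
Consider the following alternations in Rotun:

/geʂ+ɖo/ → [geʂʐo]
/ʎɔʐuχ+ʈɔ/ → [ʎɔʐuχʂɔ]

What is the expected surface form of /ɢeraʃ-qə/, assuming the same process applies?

The data show progressive manner assimilation: /ɖ/ → [ʐ] after /ʂ/; /ʈ/ → [ʂ] after /χ/. In each pair only manner changes, matching the preceding consonant, while place and voice stay constant.
The rule targets /q/ (voiceless uvular stop), which sits after the trigger /ʃ/ (fricative).
A voiceless uvular fricative is [χ], so the surface segment is [χ].

[ɢeraʃχə]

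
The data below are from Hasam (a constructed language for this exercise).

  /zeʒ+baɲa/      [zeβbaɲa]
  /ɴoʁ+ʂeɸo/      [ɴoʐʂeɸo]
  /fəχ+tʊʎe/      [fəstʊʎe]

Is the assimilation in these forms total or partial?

Comparing underlying and surface forms, /ʒ/ → [β] is the alternation; the neighbouring /b/ is constant.
The change postalveolar → bilabial matches the place of the following /b/, identifying this as place assimilation.
Manner and voice are unchanged, so the assimilation is partial, not total.
The same holds elsewhere in the data: /ʁ/ → [ʐ] before /ʂ/ (uvular → retroflex, matching retroflex); /χ/ → [s] before /t/ (uvular → alveolar, matching alveolar) — only place changes, and always toward the following segment.

partial assimilation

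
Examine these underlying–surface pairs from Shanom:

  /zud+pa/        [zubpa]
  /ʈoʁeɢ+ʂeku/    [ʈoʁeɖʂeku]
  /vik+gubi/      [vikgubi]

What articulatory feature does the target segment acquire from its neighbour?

Comparing underlying and surface forms, /d/ → [b] is the alternation; the neighbouring /p/ is constant.
/d/ is alveolar while /p/ is bilabial; the output [b] is bilabial, matching the trigger — so the feature that spreads is place.
Checking the remaining alternation: /ɢ/ → [ɖ] before /ʂ/ (uvular → retroflex, matching retroflex) — only place changes, and always toward the following segment.
Nothing changes in [vikgubi]: there the adjacent consonants already agree in place (/k/ and /g/ are both velar), so this form is consistent with the same rule.

place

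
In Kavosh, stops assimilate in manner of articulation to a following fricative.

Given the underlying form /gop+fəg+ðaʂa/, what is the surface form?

[goɸfəɣðaʂa]

/p/ is a voiceless bilabial stop. The following trigger /f/ is a fricative, so /p/ must become a fricative as well.
A voiceless bilabial fricative is [ɸ], so the surface segment is [ɸ].
At the second juncture, /g/ likewise becomes [ɣ] adjacent to /ð/.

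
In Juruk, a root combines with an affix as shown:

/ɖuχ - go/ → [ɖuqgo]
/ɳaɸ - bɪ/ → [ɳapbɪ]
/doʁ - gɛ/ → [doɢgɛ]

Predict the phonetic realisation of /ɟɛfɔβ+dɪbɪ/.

[ɟɛfɔbdɪbɪ]

The data show regressive manner assimilation: /χ/ → [q] before /g/; /ɸ/ → [p] before /b/; /ʁ/ → [ɢ] before /g/. In each pair only manner changes, matching the following consonant, while place and voice stay constant.
The rule targets /β/ (voiced bilabial fricative), which sits before the trigger /d/ (stop).
The voiced bilabial stop is [b], so /β/ → [b].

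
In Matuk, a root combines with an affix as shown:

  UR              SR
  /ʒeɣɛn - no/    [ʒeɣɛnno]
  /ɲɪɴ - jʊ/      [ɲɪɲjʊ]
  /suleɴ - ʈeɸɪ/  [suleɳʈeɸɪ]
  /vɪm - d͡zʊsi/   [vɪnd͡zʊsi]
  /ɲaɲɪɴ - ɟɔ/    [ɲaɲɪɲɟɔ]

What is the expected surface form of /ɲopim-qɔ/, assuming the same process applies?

The data show regressive place assimilation: /ɴ/ → [ɲ] before /j/; /ɴ/ → [ɳ] before /ʈ/; /m/ → [n] before /d͡z/; /ɴ/ → [ɲ] before /ɟ/. In each pair only place changes, matching the following consonant, while manner and voice stay constant.
No alternation appears in [ʒeɣɛnno]: there the adjacent consonants already agree in place (/n/ and /n/ are both alveolar), so this form is consistent with the same rule.
The rule targets /m/ (voiced bilabial nasal), which sits before the trigger /q/ (uvular).
A voiced uvular nasal is [ɴ], so the surface segment is [ɴ].

[ɲopiɴqɔ]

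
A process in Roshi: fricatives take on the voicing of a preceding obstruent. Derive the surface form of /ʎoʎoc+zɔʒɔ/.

The rule targets /z/ (voiced alveolar fricative), which sits after the trigger /c/ (voiceless).
The voiceless alveolar fricative is [s], so /z/ → [s].

[ʎoʎocsɔʒɔ]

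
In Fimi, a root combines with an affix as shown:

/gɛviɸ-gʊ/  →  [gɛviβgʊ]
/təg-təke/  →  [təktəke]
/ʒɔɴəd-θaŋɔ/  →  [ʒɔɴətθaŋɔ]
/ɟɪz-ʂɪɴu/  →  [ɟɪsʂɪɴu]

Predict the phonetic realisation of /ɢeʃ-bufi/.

[ɢeʒbufi]

The data show regressive voicing assimilation: /ɸ/ → [β] before /g/; /g/ → [k] before /t/; /d/ → [t] before /θ/; /z/ → [s] before /ʂ/. In each pair only voicing changes, matching the following consonant, while place and manner stay constant.
/ʃ/ is a voiceless postalveolar fricative. The following trigger /b/ is voiced, so /ʃ/ must become voiced as well.
The voiced postalveolar fricative is [ʒ], so /ʃ/ → [ʒ].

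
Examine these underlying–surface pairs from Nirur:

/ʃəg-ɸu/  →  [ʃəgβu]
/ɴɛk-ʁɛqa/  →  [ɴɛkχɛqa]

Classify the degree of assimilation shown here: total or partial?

partial assimilation

Underlying /ɸ/ is realised as [β] next to /g/; /g/ itself does not change.
The change voiceless → voiced matches the voicing of the preceding /g/, identifying this as voicing assimilation.
Place and manner are unchanged, so the assimilation is partial, not total.
Checking the remaining alternation: /ʁ/ → [χ] after /k/ (voiced → voiceless, matching voiceless) — only voicing changes, and always toward the preceding segment.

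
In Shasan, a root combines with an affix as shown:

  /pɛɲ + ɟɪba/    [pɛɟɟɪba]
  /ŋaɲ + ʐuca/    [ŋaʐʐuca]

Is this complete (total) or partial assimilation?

Comparing underlying and surface forms, /ɲ/ → [ʐ] is the alternation; the neighbouring /ʐ/ is constant.
The output [ʐ] is identical to the trigger /ʐ/ — every feature (place, manner, voicing) has been copied — so this is total assimilation.
The other form behaves the same way: /ɲ/ → [ɟ] before /ɟ/ — in each case the output is a copy of the following consonant.

total assimilation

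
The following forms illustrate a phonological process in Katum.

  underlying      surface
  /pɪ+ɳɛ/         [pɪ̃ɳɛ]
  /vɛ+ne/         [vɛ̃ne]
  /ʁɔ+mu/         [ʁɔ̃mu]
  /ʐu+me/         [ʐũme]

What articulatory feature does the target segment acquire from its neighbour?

The vowel /ɪ/ surfaces as nasalised [ɪ̃] next to the following nasal /ɳ/ — it has acquired the [+nasal] feature of its neighbour.
The other forms show the same pattern: /ɛ/ → [ɛ̃] before /n/; /ɔ/ → [ɔ̃] before /m/; /u/ → [ũ] before /m/ — each time a vowel is nasalised next to a following nasal.

nasality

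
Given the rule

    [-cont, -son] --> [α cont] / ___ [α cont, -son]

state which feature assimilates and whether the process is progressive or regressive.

The rule copies [cont] (continuancy) from the environment onto the target stops; since [±cont] encodes the stop/fricative manner contrast, the assimilating dimension is manner.
Since the environment is written after the underscore, the trigger follows the target; the direction is regressive.

regressive manner assimilation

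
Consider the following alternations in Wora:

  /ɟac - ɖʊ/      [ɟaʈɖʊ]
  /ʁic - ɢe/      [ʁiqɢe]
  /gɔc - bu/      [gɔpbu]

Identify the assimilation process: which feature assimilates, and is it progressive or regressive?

regressive place assimilation

Comparing underlying and surface forms, /c/ → [ʈ] is the alternation; the neighbouring /ɖ/ is constant.
/c/ is palatal while /ɖ/ is retroflex; the output [ʈ] is retroflex, matching the trigger — so the feature that spreads is place.
Manner and voice are unchanged, so the assimilation is partial, not total.
Checking the remaining alternations: /c/ → [q] before /ɢ/ (palatal → uvular, matching uvular); /c/ → [p] before /b/ (palatal → bilabial, matching bilabial) — only place changes, and always toward the following segment.
The trigger is the following segment, so the direction is regressive (anticipatory).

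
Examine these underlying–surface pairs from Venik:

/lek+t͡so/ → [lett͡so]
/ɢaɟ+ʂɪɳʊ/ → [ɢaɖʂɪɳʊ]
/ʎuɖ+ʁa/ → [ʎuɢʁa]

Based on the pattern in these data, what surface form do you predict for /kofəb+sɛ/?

[kofədsɛ]

The data show regressive place assimilation: /k/ → [t] before /t͡s/; /ɟ/ → [ɖ] before /ʂ/; /ɖ/ → [ɢ] before /ʁ/. In each pair only place changes, matching the following consonant, while manner and voice stay constant.
The rule targets /b/ (voiced bilabial stop), which sits before the trigger /s/ (alveolar).
A voiced alveolar stop is [d], so the surface segment is [d].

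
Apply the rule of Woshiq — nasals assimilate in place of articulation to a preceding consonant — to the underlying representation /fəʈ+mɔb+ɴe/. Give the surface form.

The rule targets /m/ (voiced bilabial nasal), which sits after the trigger /ʈ/ (retroflex).
Changing only its place to retroflex gives [ɳ] — the voiced retroflex nasal.
At the second juncture, /ɴ/ likewise becomes [m] adjacent to /b/.

[fəʈɳɔbme]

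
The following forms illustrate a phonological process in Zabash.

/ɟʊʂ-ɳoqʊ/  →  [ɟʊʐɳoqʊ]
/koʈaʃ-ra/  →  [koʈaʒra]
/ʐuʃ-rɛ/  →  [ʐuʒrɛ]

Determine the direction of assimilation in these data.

regressive

The segment that alternates is /ʂ/, which surfaces as [ʐ] when adjacent to /ɳ/.
The change voiceless → voiced matches the voicing of the following /ɳ/, identifying this as voicing assimilation.
Checking the remaining alternation: /ʃ/ → [ʒ] before /r/ (voiceless → voiced, matching voiced) — only voicing changes, and always toward the following segment.
Since the segment that changes precedes the conditioning segment, the assimilation is regressive.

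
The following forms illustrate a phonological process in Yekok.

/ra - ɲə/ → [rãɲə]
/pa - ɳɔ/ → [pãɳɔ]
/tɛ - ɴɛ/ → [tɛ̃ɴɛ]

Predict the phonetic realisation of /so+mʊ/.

The data show regressive nasality assimilation (vowel nasalisation): /a/ → [ã] before /ɲ/; /a/ → [ã] before /ɳ/; /ɛ/ → [ɛ̃] before /ɴ/ — a vowel is nasalised by an immediately following nasal consonant.
/o/ sits next to the nasal /m/ and is therefore nasalised to [õ].

[sõmʊ]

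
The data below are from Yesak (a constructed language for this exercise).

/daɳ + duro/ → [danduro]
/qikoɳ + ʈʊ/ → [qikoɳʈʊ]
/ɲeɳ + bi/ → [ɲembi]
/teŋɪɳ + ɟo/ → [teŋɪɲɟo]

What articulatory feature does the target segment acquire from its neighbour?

place

The segment that alternates is /ɳ/, which surfaces as [n] when adjacent to /d/.
/ɳ/ is retroflex while /d/ is alveolar; the output [n] is alveolar, matching the trigger — so the feature that spreads is place.
The same holds elsewhere in the data: /ɳ/ → [m] before /b/ (retroflex → bilabial, matching bilabial); /ɳ/ → [ɲ] before /ɟ/ (retroflex → palatal, matching palatal) — only place changes, and always toward the following segment.
Nothing changes in [qikoɳʈʊ]: there the adjacent consonants already agree in place (/ɳ/ and /ʈ/ are both retroflex), so this form is consistent with the same rule.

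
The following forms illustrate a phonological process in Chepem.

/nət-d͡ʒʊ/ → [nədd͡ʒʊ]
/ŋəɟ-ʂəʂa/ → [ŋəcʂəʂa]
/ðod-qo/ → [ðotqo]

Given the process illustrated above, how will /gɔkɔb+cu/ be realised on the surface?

[gɔkɔpcu]

The data show regressive voicing assimilation: /t/ → [d] before /d͡ʒ/; /ɟ/ → [c] before /ʂ/; /d/ → [t] before /q/. In each pair only voicing changes, matching the following consonant, while place and manner stay constant.
/b/ is a voiced bilabial stop. The following trigger /c/ is voiceless, so /b/ must become voiceless as well.
A voiceless bilabial stop is [p], so the surface segment is [p].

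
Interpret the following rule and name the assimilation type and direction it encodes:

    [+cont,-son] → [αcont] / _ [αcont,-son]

regressive manner assimilation

The rule copies [cont] (continuancy) from the environment onto the target fricatives; since [±cont] encodes the stop/fricative manner contrast, the assimilating dimension is manner.
Since the environment is written after the underscore, the trigger follows the target; the direction is regressive.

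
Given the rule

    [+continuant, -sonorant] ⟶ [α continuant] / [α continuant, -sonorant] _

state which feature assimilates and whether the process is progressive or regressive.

progressive manner assimilation

The rule copies [continuant] (continuancy) from the environment onto the target fricatives; since [±continuant] encodes the stop/fricative manner contrast, the assimilating dimension is manner.
Since the environment is written before the underscore, the trigger precedes the target; the direction is progressive.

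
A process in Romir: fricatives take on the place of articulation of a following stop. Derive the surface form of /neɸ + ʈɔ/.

[neʂʈɔ]

The rule targets /ɸ/ (voiceless bilabial fricative), which sits before the trigger /ʈ/ (retroflex).
The voiceless retroflex fricative is [ʂ], so /ɸ/ → [ʂ].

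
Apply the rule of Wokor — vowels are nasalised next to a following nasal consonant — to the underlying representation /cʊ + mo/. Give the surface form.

[cʊ̃mo]

The vowel /ʊ/ is adjacent to the following nasal /m/, so it acquires [+nasal] and surfaces as [ʊ̃].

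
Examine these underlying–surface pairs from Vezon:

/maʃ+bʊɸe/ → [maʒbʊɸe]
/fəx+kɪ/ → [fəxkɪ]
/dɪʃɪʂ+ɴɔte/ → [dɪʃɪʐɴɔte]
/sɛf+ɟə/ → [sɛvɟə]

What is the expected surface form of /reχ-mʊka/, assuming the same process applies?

The data show regressive voicing assimilation: /ʃ/ → [ʒ] before /b/; /ʂ/ → [ʐ] before /ɴ/; /f/ → [v] before /ɟ/. In each pair only voicing changes, matching the following consonant, while place and manner stay constant.
Nothing changes in [fəxkɪ]: there the adjacent consonants already agree in voicing (/x/ and /k/ are both voiceless), so this form is consistent with the same rule.
/χ/ is a voiceless uvular fricative. The following trigger /m/ is voiced, so /χ/ must become voiced as well.
A voiced uvular fricative is [ʁ], so the surface segment is [ʁ].

[reʁmʊka]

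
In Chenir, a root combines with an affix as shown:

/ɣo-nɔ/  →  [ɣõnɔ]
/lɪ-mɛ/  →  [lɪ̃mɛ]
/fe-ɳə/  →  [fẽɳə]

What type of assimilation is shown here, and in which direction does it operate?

The vowel /o/ surfaces as nasalised [õ] next to the following nasal /n/ — it has acquired the [+nasal] feature of its neighbour.
The other forms show the same pattern: /ɪ/ → [ɪ̃] before /m/; /e/ → [ẽ] before /ɳ/ — each time a vowel is nasalised next to a following nasal.
Because the conditioning nasal is to the right of the vowel that changes, the process is regressive (anticipatory).

regressive nasality assimilation (vowel nasalisation)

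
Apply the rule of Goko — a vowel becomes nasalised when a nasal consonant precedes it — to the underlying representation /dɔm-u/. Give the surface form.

The vowel /u/ is adjacent to the preceding nasal /m/, so it acquires [+nasal] and surfaces as [ũ].

[dɔmũ]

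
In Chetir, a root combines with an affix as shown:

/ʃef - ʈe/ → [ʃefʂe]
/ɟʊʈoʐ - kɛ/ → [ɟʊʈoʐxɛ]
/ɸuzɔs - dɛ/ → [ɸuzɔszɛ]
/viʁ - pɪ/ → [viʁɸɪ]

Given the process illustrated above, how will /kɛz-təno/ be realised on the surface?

[kɛzsəno]

The data show progressive manner assimilation: /ʈ/ → [ʂ] after /f/; /k/ → [x] after /ʐ/; /d/ → [z] after /s/; /p/ → [ɸ] after /ʁ/. In each pair only manner changes, matching the preceding consonant, while place and voice stay constant.
The rule targets /t/ (voiceless alveolar stop), which sits after the trigger /z/ (fricative).
Changing only its manner to fricative gives [s] — the voiceless alveolar fricative.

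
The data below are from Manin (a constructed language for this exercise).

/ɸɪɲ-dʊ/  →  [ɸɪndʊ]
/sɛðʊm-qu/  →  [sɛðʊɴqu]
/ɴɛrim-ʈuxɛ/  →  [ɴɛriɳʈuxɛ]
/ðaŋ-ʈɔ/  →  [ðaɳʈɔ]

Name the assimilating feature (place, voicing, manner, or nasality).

Underlying /ɲ/ is realised as [n] next to /d/; /d/ itself does not change.
/ɲ/ is palatal while /d/ is alveolar; the output [n] is alveolar, matching the trigger — so the feature that spreads is place.
The other alternating forms pattern the same way: /m/ → [ɴ] before /q/ (bilabial → uvular, matching uvular); /m/ → [ɳ] before /ʈ/ (bilabial → retroflex, matching retroflex); /ŋ/ → [ɳ] before /ʈ/ (velar → retroflex, matching retroflex) — only place changes, and always toward the following segment.

place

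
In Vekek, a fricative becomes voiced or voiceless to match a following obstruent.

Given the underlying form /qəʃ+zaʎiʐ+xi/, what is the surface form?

/ʃ/ is a voiceless postalveolar fricative. The following trigger /z/ is voiced, so /ʃ/ must become voiced as well.
The voiced postalveolar fricative is [ʒ], so /ʃ/ → [ʒ].
The same rule applies at the second boundary: /ʐ/ → [ʂ] next to /x/.

[qəʒzaʎiʂxi]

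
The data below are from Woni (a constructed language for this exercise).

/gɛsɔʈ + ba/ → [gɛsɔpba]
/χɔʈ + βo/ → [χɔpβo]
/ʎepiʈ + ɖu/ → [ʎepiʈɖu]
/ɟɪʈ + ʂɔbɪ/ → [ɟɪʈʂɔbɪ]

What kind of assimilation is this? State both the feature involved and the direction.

Comparing underlying and surface forms, /ʈ/ → [p] is the alternation; the neighbouring /b/ is constant.
/ʈ/ is retroflex while /b/ is bilabial; the output [p] is bilabial, matching the trigger — so the feature that spreads is place.
Manner and voice are unchanged, so the assimilation is partial, not total.
Checking the remaining alternation: /ʈ/ → [p] before /β/ (retroflex → bilabial, matching bilabial) — only place changes, and always toward the following segment.
No alternation appears in [ʎepiʈɖu], [ɟɪʈʂɔbɪ]: there the adjacent consonants already agree in place (/ʈ/ and /ɖ/ are both retroflex; /ʈ/ and /ʂ/ are both retroflex), so these forms are consistent with the same rule.
Since the segment that changes precedes the conditioning segment, the assimilation is regressive.

regressive place assimilation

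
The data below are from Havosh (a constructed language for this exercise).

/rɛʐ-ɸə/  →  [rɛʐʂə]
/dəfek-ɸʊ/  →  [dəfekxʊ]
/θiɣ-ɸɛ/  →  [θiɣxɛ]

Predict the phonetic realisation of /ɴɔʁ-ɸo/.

[ɴɔʁχo]

The data show progressive place assimilation: /ɸ/ → [ʂ] after /ʐ/; /ɸ/ → [x] after /k/; /ɸ/ → [x] after /ɣ/. In each pair only place changes, matching the preceding consonant, while manner and voice stay constant.
The rule targets /ɸ/ (voiceless bilabial fricative), which sits after the trigger /ʁ/ (uvular).
Changing only its place to uvular gives [χ] — the voiceless uvular fricative.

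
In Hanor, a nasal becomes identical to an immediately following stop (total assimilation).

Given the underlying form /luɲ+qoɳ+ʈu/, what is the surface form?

[luqqoʈʈu]

/ɲ/ is the segment targeted by the rule; it sits immediately before /q/, so it assimilates completely and surfaces as [q].
At the second juncture, /ɳ/ likewise becomes [ʈ] adjacent to /ʈ/.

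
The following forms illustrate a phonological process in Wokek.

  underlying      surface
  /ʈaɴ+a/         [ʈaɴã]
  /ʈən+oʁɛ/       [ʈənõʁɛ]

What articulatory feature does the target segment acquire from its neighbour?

The vowel /a/ surfaces as nasalised [ã] next to the preceding nasal /ɴ/ — it has acquired the [+nasal] feature of its neighbour.
Likewise in the remaining data: /o/ → [õ] after /n/ — each time a vowel is nasalised next to a preceding nasal.

nasality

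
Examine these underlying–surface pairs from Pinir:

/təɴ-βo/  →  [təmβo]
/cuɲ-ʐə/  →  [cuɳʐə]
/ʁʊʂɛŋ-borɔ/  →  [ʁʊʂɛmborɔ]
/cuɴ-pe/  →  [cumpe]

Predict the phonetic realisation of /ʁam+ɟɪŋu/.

[ʁaɲɟɪŋu]

The data show regressive place assimilation: /ɴ/ → [m] before /β/; /ɲ/ → [ɳ] before /ʐ/; /ŋ/ → [m] before /b/; /ɴ/ → [m] before /p/. In each pair only place changes, matching the following consonant, while manner and voice stay constant.
The rule targets /m/ (voiced bilabial nasal), which sits before the trigger /ɟ/ (palatal).
The voiced palatal nasal is [ɲ], so /m/ → [ɲ].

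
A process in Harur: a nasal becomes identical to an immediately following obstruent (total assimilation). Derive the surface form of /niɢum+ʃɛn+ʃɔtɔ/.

[niɢuʃʃɛʃʃɔtɔ]

/m/ is the segment targeted by the rule; it sits immediately before /ʃ/, so it assimilates completely and surfaces as [ʃ].
The same rule applies at the second boundary: /n/ → [ʃ] next to /ʃ/.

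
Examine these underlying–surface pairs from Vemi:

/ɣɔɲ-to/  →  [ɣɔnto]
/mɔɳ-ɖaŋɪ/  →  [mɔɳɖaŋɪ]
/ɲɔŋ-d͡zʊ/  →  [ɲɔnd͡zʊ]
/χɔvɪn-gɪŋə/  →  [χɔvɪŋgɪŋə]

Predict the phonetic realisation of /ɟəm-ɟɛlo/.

The data show regressive place assimilation: /ɲ/ → [n] before /t/; /ŋ/ → [n] before /d͡z/; /n/ → [ŋ] before /g/. In each pair only place changes, matching the following consonant, while manner and voice stay constant.
Nothing changes in [mɔɳɖaŋɪ]: there the adjacent consonants already agree in place (/ɳ/ and /ɖ/ are both retroflex), so this form is consistent with the same rule.
/m/ is a voiced bilabial nasal. The following trigger /ɟ/ is palatal, so /m/ must become palatal as well.
The voiced palatal nasal is [ɲ], so /m/ → [ɲ].

[ɟəɲɟɛlo]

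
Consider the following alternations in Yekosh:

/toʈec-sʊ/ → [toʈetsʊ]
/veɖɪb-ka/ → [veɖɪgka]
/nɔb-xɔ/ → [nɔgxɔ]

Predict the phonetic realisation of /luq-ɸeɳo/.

[lupɸeɳo]

The data show regressive place assimilation: /c/ → [t] before /s/; /b/ → [g] before /k/; /b/ → [g] before /x/. In each pair only place changes, matching the following consonant, while manner and voice stay constant.
The rule targets /q/ (voiceless uvular stop), which sits before the trigger /ɸ/ (bilabial).
The voiceless bilabial stop is [p], so /q/ → [p].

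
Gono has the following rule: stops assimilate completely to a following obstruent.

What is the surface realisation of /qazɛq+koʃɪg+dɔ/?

[qazɛkkoʃɪddɔ]

/q/ is the segment targeted by the rule; it sits immediately before /k/, so it assimilates completely and surfaces as [k].
At the second juncture, /g/ likewise becomes [d] adjacent to /d/.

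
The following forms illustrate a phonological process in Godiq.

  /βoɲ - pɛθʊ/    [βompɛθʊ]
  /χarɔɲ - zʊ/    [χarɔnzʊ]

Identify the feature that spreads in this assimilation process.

Comparing underlying and surface forms, /ɲ/ → [m] is the alternation; the neighbouring /p/ is constant.
The change palatal → bilabial matches the place of the following /p/, identifying this as place assimilation.
The other alternating form patterns the same way: /ɲ/ → [n] before /z/ (palatal → alveolar, matching alveolar) — only place changes, and always toward the following segment.

place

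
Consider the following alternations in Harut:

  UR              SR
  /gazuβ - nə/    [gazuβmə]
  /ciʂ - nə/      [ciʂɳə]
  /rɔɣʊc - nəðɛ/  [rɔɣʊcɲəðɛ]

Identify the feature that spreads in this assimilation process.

place

The segment that alternates is /n/, which surfaces as [m] when adjacent to /β/.
The change alveolar → bilabial matches the place of the preceding /β/, identifying this as place assimilation.
The same holds elsewhere in the data: /n/ → [ɳ] after /ʂ/ (alveolar → retroflex, matching retroflex); /n/ → [ɲ] after /c/ (alveolar → palatal, matching palatal) — only place changes, and always toward the preceding segment.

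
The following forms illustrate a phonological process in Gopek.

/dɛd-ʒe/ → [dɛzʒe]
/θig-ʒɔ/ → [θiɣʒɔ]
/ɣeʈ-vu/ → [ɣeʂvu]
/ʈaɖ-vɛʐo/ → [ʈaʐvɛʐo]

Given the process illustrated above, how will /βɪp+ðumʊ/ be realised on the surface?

The data show regressive manner assimilation: /d/ → [z] before /ʒ/; /g/ → [ɣ] before /ʒ/; /ʈ/ → [ʂ] before /v/; /ɖ/ → [ʐ] before /v/. In each pair only manner changes, matching the following consonant, while place and voice stay constant.
The rule targets /p/ (voiceless bilabial stop), which sits before the trigger /ð/ (fricative).
Changing only its manner to fricative gives [ɸ] — the voiceless bilabial fricative.

[βɪɸðumʊ]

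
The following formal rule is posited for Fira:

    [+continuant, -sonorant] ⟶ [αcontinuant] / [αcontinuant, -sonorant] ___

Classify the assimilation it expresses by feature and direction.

The rule copies [continuant] (continuancy) from the environment onto the target fricatives; since [±continuant] encodes the stop/fricative manner contrast, the assimilating dimension is manner.
The conditioning segment sits to the left of the focus bar, meaning the trigger precedes the segment that changes — progressive assimilation.

progressive manner assimilation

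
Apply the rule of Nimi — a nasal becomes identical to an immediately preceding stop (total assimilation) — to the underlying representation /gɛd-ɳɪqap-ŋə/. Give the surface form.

[gɛddɪqappə]

/ɳ/ is the segment targeted by the rule; it sits immediately after /d/, so it assimilates completely and surfaces as [d].
At the second juncture, /ŋ/ likewise becomes [p] adjacent to /p/.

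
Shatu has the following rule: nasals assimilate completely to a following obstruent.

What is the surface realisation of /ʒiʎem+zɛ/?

[ʒiʎezzɛ]

/m/ is the segment targeted by the rule; it sits immediately before /z/, so it assimilates completely and surfaces as [z].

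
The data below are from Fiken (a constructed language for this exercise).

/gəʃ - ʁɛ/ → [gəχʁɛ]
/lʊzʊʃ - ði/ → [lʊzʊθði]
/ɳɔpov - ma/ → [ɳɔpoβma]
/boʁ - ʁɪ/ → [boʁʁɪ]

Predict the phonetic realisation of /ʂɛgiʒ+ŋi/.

[ʂɛgiɣŋi]

The data show regressive place assimilation: /ʃ/ → [χ] before /ʁ/; /ʃ/ → [θ] before /ð/; /v/ → [β] before /m/. In each pair only place changes, matching the following consonant, while manner and voice stay constant.
Nothing changes in [boʁʁɪ]: there the adjacent consonants already agree in place (/ʁ/ and /ʁ/ are both uvular), so this form is consistent with the same rule.
The rule targets /ʒ/ (voiced postalveolar fricative), which sits before the trigger /ŋ/ (velar).
The voiced velar fricative is [ɣ], so /ʒ/ → [ɣ].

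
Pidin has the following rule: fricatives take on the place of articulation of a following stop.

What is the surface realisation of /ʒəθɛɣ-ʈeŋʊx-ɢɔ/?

[ʒəθɛʐʈeŋʊχɢɔ]

The rule targets /ɣ/ (voiced velar fricative), which sits before the trigger /ʈ/ (retroflex).
A voiced retroflex fricative is [ʐ], so the surface segment is [ʐ].
At the second juncture, /x/ likewise becomes [χ] adjacent to /ɢ/.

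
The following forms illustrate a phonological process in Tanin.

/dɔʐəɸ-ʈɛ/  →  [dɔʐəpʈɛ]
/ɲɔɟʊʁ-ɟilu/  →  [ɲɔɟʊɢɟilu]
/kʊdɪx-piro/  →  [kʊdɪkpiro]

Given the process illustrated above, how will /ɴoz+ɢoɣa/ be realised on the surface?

The data show regressive manner assimilation: /ɸ/ → [p] before /ʈ/; /ʁ/ → [ɢ] before /ɟ/; /x/ → [k] before /p/. In each pair only manner changes, matching the following consonant, while place and voice stay constant.
/z/ is a voiced alveolar fricative. The following trigger /ɢ/ is a stop, so /z/ must become a stop as well.
Changing only its manner to stop gives [d] — the voiced alveolar stop.

[ɴodɢoɣa]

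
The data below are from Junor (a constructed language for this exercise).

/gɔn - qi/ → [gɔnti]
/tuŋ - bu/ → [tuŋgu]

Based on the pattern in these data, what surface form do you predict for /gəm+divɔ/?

[gəmbivɔ]

The data show progressive place assimilation: /q/ → [t] after /n/; /b/ → [g] after /ŋ/. In each pair only place changes, matching the preceding consonant, while manner and voice stay constant.
The rule targets /d/ (voiced alveolar stop), which sits after the trigger /m/ (bilabial).
Changing only its place to bilabial gives [b] — the voiced bilabial stop.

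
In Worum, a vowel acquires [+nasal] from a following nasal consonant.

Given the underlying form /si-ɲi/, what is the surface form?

/i/ sits next to the nasal /ɲ/ and is therefore nasalised to [ĩ].

[sĩɲi]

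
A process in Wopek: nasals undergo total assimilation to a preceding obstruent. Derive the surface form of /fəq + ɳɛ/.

/ɳ/ is the segment targeted by the rule; it sits immediately after /q/, so it assimilates completely and surfaces as [q].

[fəqqɛ]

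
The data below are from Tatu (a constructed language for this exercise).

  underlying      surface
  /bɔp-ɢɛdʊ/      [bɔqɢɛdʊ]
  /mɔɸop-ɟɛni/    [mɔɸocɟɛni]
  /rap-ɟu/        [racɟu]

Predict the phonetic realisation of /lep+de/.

[letde]

The data show regressive place assimilation: /p/ → [q] before /ɢ/; /p/ → [c] before /ɟ/. In each pair only place changes, matching the following consonant, while manner and voice stay constant.
/p/ is a voiceless bilabial stop. The following trigger /d/ is alveolar, so /p/ must become alveolar as well.
The voiceless alveolar stop is [t], so /p/ → [t].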